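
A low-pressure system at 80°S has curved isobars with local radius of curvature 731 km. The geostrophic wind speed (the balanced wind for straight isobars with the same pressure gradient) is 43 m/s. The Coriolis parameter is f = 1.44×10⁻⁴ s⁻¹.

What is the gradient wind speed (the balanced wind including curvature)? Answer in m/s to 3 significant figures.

32.8 m/s

Around a low, centrifugal force acts outward with Coriolis, so pressure-gradient force balances both:
(1/ρ)|∂P/∂n| = fV + V²/R  →  V² + fR·V − fR·V_g = 0
With fR = 1.44×10⁻⁴ × 731×10³ m = 105 m/s:
V = [−fR + √((fR)² + 4 fR V_g)]/2 = [−105 + √(105² + 4×105×43)]/2 = 32.8 m/s
Subgeostrophic (V < V_g = 43 m/s), as expected around a low.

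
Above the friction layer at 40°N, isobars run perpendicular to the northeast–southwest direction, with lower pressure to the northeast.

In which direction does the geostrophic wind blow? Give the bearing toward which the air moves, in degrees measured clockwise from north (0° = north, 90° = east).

The pressure-gradient force points toward the northeast (bearing 045°).
Geostrophic balance: in the Northern Hemisphere the Coriolis force deflects motion to the right, so the geostrophic wind blows 90° to the right of the pressure-gradient force (low pressure on the left).
Rotating 045° by 90° clockwise gives 135° — the wind blows toward the southeast.

135°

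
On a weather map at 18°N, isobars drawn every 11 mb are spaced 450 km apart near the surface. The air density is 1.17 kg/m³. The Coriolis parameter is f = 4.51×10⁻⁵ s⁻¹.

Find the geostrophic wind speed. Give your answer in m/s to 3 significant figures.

46.3 m/s

Pressure gradient: |∂P/∂n| = 1100 Pa / 450000 m = 2.44×10⁻³ Pa/m
Geostrophic balance (pressure-gradient force = Coriolis force):
V_g = (1/(fρ)) |∂P/∂n| = 2.44×10⁻³ / (4.51×10⁻⁵ × 1.17) = 46.3 m/s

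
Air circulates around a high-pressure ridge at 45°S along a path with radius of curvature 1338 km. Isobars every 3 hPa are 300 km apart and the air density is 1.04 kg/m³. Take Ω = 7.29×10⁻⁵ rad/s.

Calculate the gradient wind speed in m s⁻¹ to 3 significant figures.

Coriolis parameter at 45°S:
f = 2Ω sin φ = 2 × 7.29×10⁻⁵ × sin 45° = 1.03×10⁻⁴ s⁻¹
Pressure gradient: |∂P/∂n| = 300 Pa / 300000 m = 1.00×10⁻³ Pa/m
Geostrophic speed: V_g = |∂P/∂n|/(fρ) = 1.00×10⁻³/(1.03×10⁻⁴ × 1.04) = 9.33 m/s
Around a high, pressure-gradient force acts outward with centrifugal, so Coriolis balances both:
fV = (1/ρ)|∂P/∂n| + V²/R  →  V² − fR·V + fR·V_g = 0
With fR = 1.03×10⁻⁴ × 1338×10³ m = 138 m/s:
V = [fR − √((fR)² − 4 fR V_g)]/2 = [138 − √(138² − 4×138×9.33)]/2 = 10.1 m/s
Supergeostrophic (V > V_g = 9.33 m/s), as expected around a high.

10.1 m s⁻¹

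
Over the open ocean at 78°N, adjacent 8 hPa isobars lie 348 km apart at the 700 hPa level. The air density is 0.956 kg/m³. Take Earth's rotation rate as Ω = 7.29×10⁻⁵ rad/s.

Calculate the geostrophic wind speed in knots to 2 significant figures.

Coriolis parameter at 78°N:
f = 2Ω sin φ = 2 × 7.29×10⁻⁵ × sin 78° = 1.43×10⁻⁴ s⁻¹
Pressure gradient: |∂P/∂n| = 800 Pa / 348000 m = 2.30×10⁻³ Pa/m
Geostrophic balance (pressure-gradient force = Coriolis force):
V_g = (1/(fρ)) |∂P/∂n| = 2.30×10⁻³ / (1.43×10⁻⁴ × 0.956) = 16.9 m/s
Converting: 16.9 m/s × 1.944 = 33 knots

33 knots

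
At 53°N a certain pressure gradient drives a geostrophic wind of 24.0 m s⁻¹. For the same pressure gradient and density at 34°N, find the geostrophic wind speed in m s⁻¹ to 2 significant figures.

With the same pressure gradient and density, V_g ∝ 1/f ∝ 1/sin φ.
V₂ = V₁ · sin φ₁ / sin φ₂ = 24.0 × sin 53° / sin 34°
V₂ = 24.0 × 0.7986/0.5592 = 34 m s⁻¹

34 m s⁻¹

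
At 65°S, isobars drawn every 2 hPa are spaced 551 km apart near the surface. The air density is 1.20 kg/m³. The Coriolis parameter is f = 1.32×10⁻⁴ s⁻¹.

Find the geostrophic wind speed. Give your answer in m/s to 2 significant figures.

2.3 m/s

Pressure gradient: |∂P/∂n| = 200 Pa / 551000 m = 3.63×10⁻⁴ Pa/m
Geostrophic balance (pressure-gradient force = Coriolis force):
V_g = (1/(fρ)) |∂P/∂n| = 3.63×10⁻⁴ / (1.32×10⁻⁴ × 1.20) = 2.29 m/s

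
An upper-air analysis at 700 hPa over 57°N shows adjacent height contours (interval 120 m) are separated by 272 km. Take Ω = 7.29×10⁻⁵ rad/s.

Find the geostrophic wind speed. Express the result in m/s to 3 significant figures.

35.4 m/s

Coriolis parameter at 57°N:
f = 2Ω sin φ = 2 × 7.29×10⁻⁵ × sin 57° = 1.22×10⁻⁴ s⁻¹
Height gradient: |∂Z/∂n| = 120 m / 272000 m = 4.41×10⁻⁴
On a pressure surface, geostrophic balance gives V_g = (g/f)|∂Z/∂n|:
V_g = 9.81 × 4.41×10⁻⁴ / 1.22×10⁻⁴ = 35.4 m/s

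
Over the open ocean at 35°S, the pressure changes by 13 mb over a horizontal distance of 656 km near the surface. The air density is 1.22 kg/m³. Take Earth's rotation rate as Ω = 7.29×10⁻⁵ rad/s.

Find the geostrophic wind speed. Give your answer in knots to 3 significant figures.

Coriolis parameter at 35°S:
f = 2Ω sin φ = 2 × 7.29×10⁻⁵ × sin 35° = 8.36×10⁻⁵ s⁻¹
Pressure gradient: |∂P/∂n| = 1300 Pa / 656000 m = 1.98×10⁻³ Pa/m
Geostrophic balance (pressure-gradient force = Coriolis force):
V_g = (1/(fρ)) |∂P/∂n| = 1.98×10⁻³ / (8.36×10⁻⁵ × 1.22) = 19.4 m/s
Converting: 19.4 m/s × 1.944 = 37.8 knots

37.8 knots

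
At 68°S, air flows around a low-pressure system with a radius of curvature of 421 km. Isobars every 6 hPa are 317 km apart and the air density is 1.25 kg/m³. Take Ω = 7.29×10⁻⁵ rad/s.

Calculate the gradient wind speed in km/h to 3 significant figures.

Coriolis parameter at 68°S:
f = 2Ω sin φ = 2 × 7.29×10⁻⁵ × sin 68° = 1.35×10⁻⁴ s⁻¹
Pressure gradient: |∂P/∂n| = 600 Pa / 317000 m = 1.89×10⁻³ Pa/m
Geostrophic speed: V_g = |∂P/∂n|/(fρ) = 1.89×10⁻³/(1.35×10⁻⁴ × 1.25) = 11.2 m/s
Around a low, centrifugal force acts outward with Coriolis, so pressure-gradient force balances both:
(1/ρ)|∂P/∂n| = fV + V²/R  →  V² + fR·V − fR·V_g = 0
With fR = 1.35×10⁻⁴ × 421×10³ m = 56.9 m/s:
V = [−fR + √((fR)² + 4 fR V_g)]/2 = [−56.9 + √(56.9² + 4×56.9×11.2)]/2 = 9.59 m/s
Subgeostrophic (V < V_g = 11.2 m/s), as expected around a low.
Converting: 9.59 m/s × 3.6 = 34.5 km/h

34.5 km/h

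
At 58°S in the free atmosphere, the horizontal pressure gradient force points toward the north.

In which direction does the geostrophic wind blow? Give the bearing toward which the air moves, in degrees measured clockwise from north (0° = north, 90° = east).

The pressure-gradient force points toward the north (bearing 000°).
Geostrophic balance: in the Southern Hemisphere the Coriolis force deflects motion to the left, so the geostrophic wind blows 90° to the left of the pressure-gradient force (low pressure on the right).
Rotating 000° by 90° counterclockwise gives 270° — the wind blows toward the west.

270°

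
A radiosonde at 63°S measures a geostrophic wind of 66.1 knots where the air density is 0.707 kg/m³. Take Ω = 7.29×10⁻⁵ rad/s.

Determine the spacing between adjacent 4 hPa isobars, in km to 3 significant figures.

128 km

Coriolis parameter at 63°S:
f = 2Ω sin φ = 2 × 7.29×10⁻⁵ × sin 63° = 1.30×10⁻⁴ s⁻¹
Wind speed in SI: 66.1 knots = 34.0 m/s
Geostrophic balance rearranged: |∂P/∂n| = f ρ V_g
|∂P/∂n| = 1.30×10⁻⁴ × 0.707 × 34.0 = 3.12×10⁻³ Pa/m
Isobar spacing: Δn = ΔP/|∂P/∂n| = 400 Pa / 3.12×10⁻³ Pa/m = 128074 m ≈ 128 km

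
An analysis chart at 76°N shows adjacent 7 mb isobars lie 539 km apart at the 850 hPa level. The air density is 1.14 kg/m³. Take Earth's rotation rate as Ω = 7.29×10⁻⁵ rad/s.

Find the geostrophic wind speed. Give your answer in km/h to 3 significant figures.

Coriolis parameter at 76°N:
f = 2Ω sin φ = 2 × 7.29×10⁻⁵ × sin 76° = 1.41×10⁻⁴ s⁻¹
Pressure gradient: |∂P/∂n| = 700 Pa / 539000 m = 1.30×10⁻³ Pa/m
Geostrophic balance (pressure-gradient force = Coriolis force):
V_g = (1/(fρ)) |∂P/∂n| = 1.30×10⁻³ / (1.41×10⁻⁴ × 1.14) = 8.05 m/s
Converting: 8.05 m/s × 3.6 = 29.0 km/h

29.0 km/h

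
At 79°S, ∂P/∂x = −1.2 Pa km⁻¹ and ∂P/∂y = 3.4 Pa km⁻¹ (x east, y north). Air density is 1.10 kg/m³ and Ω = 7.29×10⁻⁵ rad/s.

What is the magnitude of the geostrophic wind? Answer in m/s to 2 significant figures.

23 m/s

Coriolis parameter at 79°S:
f = 2Ω sin φ = 2 × 7.29×10⁻⁵ × sin 79° = 1.43×10⁻⁴ s⁻¹
In the Southern Hemisphere f is negative: f = −1.43×10⁻⁴ s⁻¹.
Component geostrophic relations (x east, y north):
u_g = −(1/(fρ)) ∂P/∂y,  v_g = (1/(fρ)) ∂P/∂x
u_g = −(3.4×10⁻³)/(−1.43×10⁻⁴ × 1.10) = 21.6 m/s;  v_g = (−1.2×10⁻³)/(−1.43×10⁻⁴ × 1.10) = 7.62 m/s
|V_g| = √(u_g² + v_g²) = 22.9 m/s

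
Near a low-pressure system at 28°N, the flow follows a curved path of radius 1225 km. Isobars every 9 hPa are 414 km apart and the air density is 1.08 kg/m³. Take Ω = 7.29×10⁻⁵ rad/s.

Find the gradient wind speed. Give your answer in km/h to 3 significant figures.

Coriolis parameter at 28°N:
f = 2Ω sin φ = 2 × 7.29×10⁻⁵ × sin 28° = 6.84×10⁻⁵ s⁻¹
Pressure gradient: |∂P/∂n| = 900 Pa / 414000 m = 2.17×10⁻³ Pa/m
Geostrophic speed: V_g = |∂P/∂n|/(fρ) = 2.17×10⁻³/(6.84×10⁻⁵ × 1.08) = 29.4 m/s
Around a low, centrifugal force acts outward with Coriolis, so pressure-gradient force balances both:
(1/ρ)|∂P/∂n| = fV + V²/R  →  V² + fR·V − fR·V_g = 0
With fR = 6.84×10⁻⁵ × 1225×10³ m = 83.8 m/s:
V = [−fR + √((fR)² + 4 fR V_g)]/2 = [−83.8 + √(83.8² + 4×83.8×29.4)]/2 = 23.1 m/s
Subgeostrophic (V < V_g = 29.4 m/s), as expected around a low.
Converting: 23.1 m/s × 3.6 = 83.0 km/h

83.0 km/h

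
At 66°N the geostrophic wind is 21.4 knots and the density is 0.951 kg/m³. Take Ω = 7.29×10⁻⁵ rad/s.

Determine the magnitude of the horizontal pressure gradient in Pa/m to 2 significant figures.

Coriolis parameter at 66°N:
f = 2Ω sin φ = 2 × 7.29×10⁻⁵ × sin 66° = 1.33×10⁻⁴ s⁻¹
Wind speed in SI: 21.4 knots = 11.0 m/s
Geostrophic balance rearranged: |∂P/∂n| = f ρ V_g
|∂P/∂n| = 1.33×10⁻⁴ × 0.951 × 11.0 = 1.39×10⁻³ Pa/m

1.4×10⁻³ Pa/m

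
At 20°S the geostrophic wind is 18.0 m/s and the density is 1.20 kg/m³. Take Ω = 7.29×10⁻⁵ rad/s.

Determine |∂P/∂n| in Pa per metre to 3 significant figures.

1.08×10⁻³ Pa/m

Coriolis parameter at 20°S:
f = 2Ω sin φ = 2 × 7.29×10⁻⁵ × sin 20° = 4.99×10⁻⁵ s⁻¹
Geostrophic balance rearranged: |∂P/∂n| = f ρ V_g
|∂P/∂n| = 4.99×10⁻⁵ × 1.20 × 18.0 = 1.08×10⁻³ Pa/m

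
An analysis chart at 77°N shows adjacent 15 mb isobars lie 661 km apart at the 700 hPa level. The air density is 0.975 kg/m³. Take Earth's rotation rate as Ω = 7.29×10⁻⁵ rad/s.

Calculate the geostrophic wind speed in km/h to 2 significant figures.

59 km/h

Coriolis parameter at 77°N:
f = 2Ω sin φ = 2 × 7.29×10⁻⁵ × sin 77° = 1.42×10⁻⁴ s⁻¹
Pressure gradient: |∂P/∂n| = 1500 Pa / 661000 m = 2.27×10⁻³ Pa/m
Geostrophic balance (pressure-gradient force = Coriolis force):
V_g = (1/(fρ)) |∂P/∂n| = 2.27×10⁻³ / (1.42×10⁻⁴ × 0.975) = 16.4 m/s
Converting: 16.4 m/s × 3.6 = 59 km/h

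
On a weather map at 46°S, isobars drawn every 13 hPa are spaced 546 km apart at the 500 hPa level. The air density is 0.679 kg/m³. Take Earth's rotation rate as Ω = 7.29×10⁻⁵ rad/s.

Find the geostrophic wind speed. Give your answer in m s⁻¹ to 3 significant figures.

33.4 m s⁻¹

Coriolis parameter at 46°S:
f = 2Ω sin φ = 2 × 7.29×10⁻⁵ × sin 46° = 1.05×10⁻⁴ s⁻¹
Pressure gradient: |∂P/∂n| = 1300 Pa / 546000 m = 2.38×10⁻³ Pa/m
Geostrophic balance (pressure-gradient force = Coriolis force):
V_g = (1/(fρ)) |∂P/∂n| = 2.38×10⁻³ / (1.05×10⁻⁴ × 0.679) = 33.4 m/s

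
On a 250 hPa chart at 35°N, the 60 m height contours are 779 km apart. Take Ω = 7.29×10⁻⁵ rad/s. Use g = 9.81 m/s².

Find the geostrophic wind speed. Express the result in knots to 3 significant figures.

Coriolis parameter at 35°N:
f = 2Ω sin φ = 2 × 7.29×10⁻⁵ × sin 35° = 8.36×10⁻⁵ s⁻¹
Height gradient: |∂Z/∂n| = 60 m / 779000 m = 7.70×10⁻⁵
On a pressure surface, geostrophic balance gives V_g = (g/f)|∂Z/∂n|:
V_g = 9.81 × 7.70×10⁻⁵ / 8.36×10⁻⁵ = 9.04 m/s
Converting: 9.04 m/s × 1.944 = 17.6 knots

17.6 knots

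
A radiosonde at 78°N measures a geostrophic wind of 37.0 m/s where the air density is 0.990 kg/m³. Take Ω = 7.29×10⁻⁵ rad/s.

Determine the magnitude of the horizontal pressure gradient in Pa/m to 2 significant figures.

5.2×10⁻³ Pa/m

Coriolis parameter at 78°N:
f = 2Ω sin φ = 2 × 7.29×10⁻⁵ × sin 78° = 1.43×10⁻⁴ s⁻¹
Geostrophic balance rearranged: |∂P/∂n| = f ρ V_g
|∂P/∂n| = 1.43×10⁻⁴ × 0.990 × 37.0 = 5.22×10⁻³ Pa/m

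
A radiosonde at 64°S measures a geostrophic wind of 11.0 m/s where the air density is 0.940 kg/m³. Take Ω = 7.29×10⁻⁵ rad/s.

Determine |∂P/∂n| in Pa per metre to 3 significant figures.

1.35×10⁻³ Pa/m

Coriolis parameter at 64°S:
f = 2Ω sin φ = 2 × 7.29×10⁻⁵ × sin 64° = 1.31×10⁻⁴ s⁻¹
Geostrophic balance rearranged: |∂P/∂n| = f ρ V_g
|∂P/∂n| = 1.31×10⁻⁴ × 0.940 × 11.0 = 1.35×10⁻³ Pa/m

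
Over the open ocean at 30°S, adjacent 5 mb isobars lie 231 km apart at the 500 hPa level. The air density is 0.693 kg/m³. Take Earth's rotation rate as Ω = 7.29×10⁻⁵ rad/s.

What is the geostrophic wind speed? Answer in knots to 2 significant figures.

Coriolis parameter at 30°S:
f = 2Ω sin φ = 2 × 7.29×10⁻⁵ × sin 30° = 7.29×10⁻⁵ s⁻¹
Pressure gradient: |∂P/∂n| = 500 Pa / 231000 m = 2.16×10⁻³ Pa/m
Geostrophic balance (pressure-gradient force = Coriolis force):
V_g = (1/(fρ)) |∂P/∂n| = 2.16×10⁻³ / (7.29×10⁻⁵ × 0.693) = 42.8 m/s
Converting: 42.8 m/s × 1.944 = 83 knots

83 knots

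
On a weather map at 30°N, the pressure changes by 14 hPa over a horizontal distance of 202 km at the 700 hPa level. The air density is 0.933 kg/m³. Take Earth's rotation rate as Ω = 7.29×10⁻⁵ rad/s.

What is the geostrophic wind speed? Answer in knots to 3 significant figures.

198 knots

Coriolis parameter at 30°N:
f = 2Ω sin φ = 2 × 7.29×10⁻⁵ × sin 30° = 7.29×10⁻⁵ s⁻¹
Pressure gradient: |∂P/∂n| = 1400 Pa / 202000 m = 6.93×10⁻³ Pa/m
Geostrophic balance (pressure-gradient force = Coriolis force):
V_g = (1/(fρ)) |∂P/∂n| = 6.93×10⁻³ / (7.29×10⁻⁵ × 0.933) = 102 m/s
Converting: 102 m/s × 1.944 = 198 knots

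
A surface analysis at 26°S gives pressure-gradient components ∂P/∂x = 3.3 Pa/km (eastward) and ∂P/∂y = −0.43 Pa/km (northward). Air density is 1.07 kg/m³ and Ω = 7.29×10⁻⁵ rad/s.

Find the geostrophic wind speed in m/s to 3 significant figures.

48.7 m/s

Coriolis parameter at 26°S:
f = 2Ω sin φ = 2 × 7.29×10⁻⁵ × sin 26° = 6.39×10⁻⁵ s⁻¹
In the Southern Hemisphere f is negative: f = −6.39×10⁻⁵ s⁻¹.
Component geostrophic relations (x east, y north):
u_g = −(1/(fρ)) ∂P/∂y,  v_g = (1/(fρ)) ∂P/∂x
u_g = −(−0.43×10⁻³)/(−6.39×10⁻⁵ × 1.07) = −6.29 m/s;  v_g = (3.3×10⁻³)/(−6.39×10⁻⁵ × 1.07) = −48.3 m/s
|V_g| = √(u_g² + v_g²) = 48.7 m/s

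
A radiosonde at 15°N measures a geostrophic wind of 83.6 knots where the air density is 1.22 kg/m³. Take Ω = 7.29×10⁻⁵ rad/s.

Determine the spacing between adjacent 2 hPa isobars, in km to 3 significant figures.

Coriolis parameter at 15°N:
f = 2Ω sin φ = 2 × 7.29×10⁻⁵ × sin 15° = 3.77×10⁻⁵ s⁻¹
Wind speed in SI: 83.6 knots = 43.0 m/s
Geostrophic balance rearranged: |∂P/∂n| = f ρ V_g
|∂P/∂n| = 3.77×10⁻⁵ × 1.22 × 43.0 = 1.98×10⁻³ Pa/m
Isobar spacing: Δn = ΔP/|∂P/∂n| = 200 Pa / 1.98×10⁻³ Pa/m = 101012 m ≈ 101 km

101 km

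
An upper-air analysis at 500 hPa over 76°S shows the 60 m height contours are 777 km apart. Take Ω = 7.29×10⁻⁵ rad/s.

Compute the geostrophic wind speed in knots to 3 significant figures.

Coriolis parameter at 76°S:
f = 2Ω sin φ = 2 × 7.29×10⁻⁵ × sin 76° = 1.41×10⁻⁴ s⁻¹
Height gradient: |∂Z/∂n| = 60 m / 777000 m = 7.72×10⁻⁵
On a pressure surface, geostrophic balance gives V_g = (g/f)|∂Z/∂n|:
V_g = 9.81 × 7.72×10⁻⁵ / 1.41×10⁻⁴ = 5.35 m/s
Converting: 5.35 m/s × 1.944 = 10.4 knots

10.4 knots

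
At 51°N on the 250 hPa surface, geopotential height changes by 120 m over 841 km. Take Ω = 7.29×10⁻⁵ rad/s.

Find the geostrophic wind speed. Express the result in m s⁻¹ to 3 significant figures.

Coriolis parameter at 51°N:
f = 2Ω sin φ = 2 × 7.29×10⁻⁵ × sin 51° = 1.13×10⁻⁴ s⁻¹
Height gradient: |∂Z/∂n| = 120 m / 841000 m = 1.43×10⁻⁴
On a pressure surface, geostrophic balance gives V_g = (g/f)|∂Z/∂n|:
V_g = 9.81 × 1.43×10⁻⁴ / 1.13×10⁻⁴ = 12.4 m/s

12.4 m s⁻¹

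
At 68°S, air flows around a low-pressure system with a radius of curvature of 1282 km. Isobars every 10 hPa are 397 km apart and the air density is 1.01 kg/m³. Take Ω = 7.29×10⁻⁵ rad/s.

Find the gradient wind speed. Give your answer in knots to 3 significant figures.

Coriolis parameter at 68°S:
f = 2Ω sin φ = 2 × 7.29×10⁻⁵ × sin 68° = 1.35×10⁻⁴ s⁻¹
Pressure gradient: |∂P/∂n| = 1000 Pa / 397000 m = 2.52×10⁻³ Pa/m
Geostrophic speed: V_g = |∂P/∂n|/(fρ) = 2.52×10⁻³/(1.35×10⁻⁴ × 1.01) = 18.4 m/s
Around a low, centrifugal force acts outward with Coriolis, so pressure-gradient force balances both:
(1/ρ)|∂P/∂n| = fV + V²/R  →  V² + fR·V − fR·V_g = 0
With fR = 1.35×10⁻⁴ × 1282×10³ m = 173 m/s:
V = [−fR + √((fR)² + 4 fR V_g)]/2 = [−173 + √(173² + 4×173×18.4)]/2 = 16.8 m/s
Subgeostrophic (V < V_g = 18.4 m/s), as expected around a low.
Converting: 16.8 m/s × 1.944 = 32.7 knots

32.7 knots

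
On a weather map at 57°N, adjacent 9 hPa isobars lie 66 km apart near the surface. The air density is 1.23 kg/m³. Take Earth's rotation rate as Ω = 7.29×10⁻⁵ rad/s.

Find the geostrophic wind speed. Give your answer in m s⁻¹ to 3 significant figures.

Coriolis parameter at 57°N:
f = 2Ω sin φ = 2 × 7.29×10⁻⁵ × sin 57° = 1.22×10⁻⁴ s⁻¹
Pressure gradient: |∂P/∂n| = 900 Pa / 66000 m = 1.36×10⁻² Pa/m
Geostrophic balance (pressure-gradient force = Coriolis force):
V_g = (1/(fρ)) |∂P/∂n| = 1.36×10⁻² / (1.22×10⁻⁴ × 1.23) = 90.7 m/s

90.7 m s⁻¹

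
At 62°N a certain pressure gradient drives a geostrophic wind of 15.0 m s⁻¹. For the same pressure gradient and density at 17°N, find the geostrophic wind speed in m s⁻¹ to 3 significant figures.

With the same pressure gradient and density, V_g ∝ 1/f ∝ 1/sin φ.
V₂ = V₁ · sin φ₁ / sin φ₂ = 15.0 × sin 62° / sin 17°
V₂ = 15.0 × 0.8829/0.2924 = 45.3 m s⁻¹

45.3 m s⁻¹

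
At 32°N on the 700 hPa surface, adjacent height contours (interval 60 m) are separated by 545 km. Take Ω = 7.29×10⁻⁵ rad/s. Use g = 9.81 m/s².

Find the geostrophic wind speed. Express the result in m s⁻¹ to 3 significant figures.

14.0 m s⁻¹

Coriolis parameter at 32°N:
f = 2Ω sin φ = 2 × 7.29×10⁻⁵ × sin 32° = 7.73×10⁻⁵ s⁻¹
Height gradient: |∂Z/∂n| = 60 m / 545000 m = 1.10×10⁻⁴
On a pressure surface, geostrophic balance gives V_g = (g/f)|∂Z/∂n|:
V_g = 9.81 × 1.10×10⁻⁴ / 7.73×10⁻⁵ = 14.0 m/s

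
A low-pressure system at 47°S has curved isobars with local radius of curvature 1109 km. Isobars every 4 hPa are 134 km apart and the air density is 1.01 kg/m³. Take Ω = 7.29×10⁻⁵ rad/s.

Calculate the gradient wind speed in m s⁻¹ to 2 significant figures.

Coriolis parameter at 47°S:
f = 2Ω sin φ = 2 × 7.29×10⁻⁵ × sin 47° = 1.07×10⁻⁴ s⁻¹
Pressure gradient: |∂P/∂n| = 400 Pa / 134000 m = 2.99×10⁻³ Pa/m
Geostrophic speed: V_g = |∂P/∂n|/(fρ) = 2.99×10⁻³/(1.07×10⁻⁴ × 1.01) = 27.7 m/s
Around a low, centrifugal force acts outward with Coriolis, so pressure-gradient force balances both:
(1/ρ)|∂P/∂n| = fV + V²/R  →  V² + fR·V − fR·V_g = 0
With fR = 1.07×10⁻⁴ × 1109×10³ m = 118 m/s:
V = [−fR + √((fR)² + 4 fR V_g)]/2 = [−118 + √(118² + 4×118×27.7)]/2 = 23.2 m/s
Subgeostrophic (V < V_g = 27.7 m/s), as expected around a low.

23 m s⁻¹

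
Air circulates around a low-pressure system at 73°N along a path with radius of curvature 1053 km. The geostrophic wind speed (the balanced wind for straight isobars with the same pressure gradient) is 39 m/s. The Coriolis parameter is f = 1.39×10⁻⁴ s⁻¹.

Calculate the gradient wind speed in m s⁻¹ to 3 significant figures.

32.0 m s⁻¹

Around a low, centrifugal force acts outward with Coriolis, so pressure-gradient force balances both:
(1/ρ)|∂P/∂n| = fV + V²/R  →  V² + fR·V − fR·V_g = 0
With fR = 1.39×10⁻⁴ × 1053×10³ m = 146 m/s:
V = [−fR + √((fR)² + 4 fR V_g)]/2 = [−146 + √(146² + 4×146×39)]/2 = 32 m/s
Subgeostrophic (V < V_g = 39 m/s), as expected around a low.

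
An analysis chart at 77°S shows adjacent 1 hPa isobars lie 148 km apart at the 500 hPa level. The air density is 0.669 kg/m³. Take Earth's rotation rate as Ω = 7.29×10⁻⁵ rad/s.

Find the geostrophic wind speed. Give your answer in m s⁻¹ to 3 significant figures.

Coriolis parameter at 77°S:
f = 2Ω sin φ = 2 × 7.29×10⁻⁵ × sin 77° = 1.42×10⁻⁴ s⁻¹
Pressure gradient: |∂P/∂n| = 100 Pa / 148000 m = 6.76×10⁻⁴ Pa/m
Geostrophic balance (pressure-gradient force = Coriolis force):
V_g = (1/(fρ)) |∂P/∂n| = 6.76×10⁻⁴ / (1.42×10⁻⁴ × 0.669) = 7.11 m/s

7.11 m s⁻¹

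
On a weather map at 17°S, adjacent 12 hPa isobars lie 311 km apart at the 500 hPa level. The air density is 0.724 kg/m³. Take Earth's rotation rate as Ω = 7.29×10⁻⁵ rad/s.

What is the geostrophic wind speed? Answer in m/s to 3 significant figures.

Coriolis parameter at 17°S:
f = 2Ω sin φ = 2 × 7.29×10⁻⁵ × sin 17° = 4.26×10⁻⁵ s⁻¹
Pressure gradient: |∂P/∂n| = 1200 Pa / 311000 m = 3.86×10⁻³ Pa/m
Geostrophic balance (pressure-gradient force = Coriolis force):
V_g = (1/(fρ)) |∂P/∂n| = 3.86×10⁻³ / (4.26×10⁻⁵ × 0.724) = 125 m/s

125 m/s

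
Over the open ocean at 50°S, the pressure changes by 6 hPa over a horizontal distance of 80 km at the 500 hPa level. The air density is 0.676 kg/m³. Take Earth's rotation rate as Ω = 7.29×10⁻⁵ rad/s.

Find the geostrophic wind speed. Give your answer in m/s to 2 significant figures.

Coriolis parameter at 50°S:
f = 2Ω sin φ = 2 × 7.29×10⁻⁵ × sin 50° = 1.12×10⁻⁴ s⁻¹
Pressure gradient: |∂P/∂n| = 600 Pa / 80000 m = 7.50×10⁻³ Pa/m
Geostrophic balance (pressure-gradient force = Coriolis force):
V_g = (1/(fρ)) |∂P/∂n| = 7.50×10⁻³ / (1.12×10⁻⁴ × 0.676) = 99.3 m/s

99 m/s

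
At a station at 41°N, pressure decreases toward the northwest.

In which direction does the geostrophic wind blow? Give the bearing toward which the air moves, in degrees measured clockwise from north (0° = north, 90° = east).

045°

The pressure-gradient force points toward the northwest (bearing 315°).
Geostrophic balance: in the Northern Hemisphere the Coriolis force deflects motion to the right, so the geostrophic wind blows 90° to the right of the pressure-gradient force (low pressure on the left).
Rotating 315° by 90° clockwise gives 045° — the wind blows toward the northeast.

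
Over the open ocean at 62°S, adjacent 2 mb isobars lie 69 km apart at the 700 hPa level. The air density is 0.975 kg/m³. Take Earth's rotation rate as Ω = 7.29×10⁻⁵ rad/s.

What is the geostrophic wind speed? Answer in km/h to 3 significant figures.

83.1 km/h

Coriolis parameter at 62°S:
f = 2Ω sin φ = 2 × 7.29×10⁻⁵ × sin 62° = 1.29×10⁻⁴ s⁻¹
Pressure gradient: |∂P/∂n| = 200 Pa / 69000 m = 2.90×10⁻³ Pa/m
Geostrophic balance (pressure-gradient force = Coriolis force):
V_g = (1/(fρ)) |∂P/∂n| = 2.90×10⁻³ / (1.29×10⁻⁴ × 0.975) = 23.1 m/s
Converting: 23.1 m/s × 3.6 = 83.1 km/h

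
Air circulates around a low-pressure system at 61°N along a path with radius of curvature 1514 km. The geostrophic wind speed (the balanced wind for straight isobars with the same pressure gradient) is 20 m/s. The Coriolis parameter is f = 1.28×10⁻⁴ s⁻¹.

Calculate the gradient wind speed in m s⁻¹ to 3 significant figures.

18.3 m s⁻¹

Around a low, centrifugal force acts outward with Coriolis, so pressure-gradient force balances both:
(1/ρ)|∂P/∂n| = fV + V²/R  →  V² + fR·V − fR·V_g = 0
With fR = 1.28×10⁻⁴ × 1514×10³ m = 194 m/s:
V = [−fR + √((fR)² + 4 fR V_g)]/2 = [−194 + √(194² + 4×194×20)]/2 = 18.3 m/s
Subgeostrophic (V < V_g = 20 m/s), as expected around a low.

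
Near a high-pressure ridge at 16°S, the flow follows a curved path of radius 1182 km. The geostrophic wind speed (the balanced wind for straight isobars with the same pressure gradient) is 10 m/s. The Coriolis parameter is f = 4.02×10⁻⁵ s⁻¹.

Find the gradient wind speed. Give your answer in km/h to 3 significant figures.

Around a high, pressure-gradient force acts outward with centrifugal, so Coriolis balances both:
fV = (1/ρ)|∂P/∂n| + V²/R  →  V² − fR·V + fR·V_g = 0
With fR = 4.02×10⁻⁵ × 1182×10³ m = 47.5 m/s:
V = [fR − √((fR)² − 4 fR V_g)]/2 = [47.5 − √(47.5² − 4×47.5×10)]/2 = 14.3 m/s
Supergeostrophic (V > V_g = 10 m/s), as expected around a high.
Converting: 14.3 m/s × 3.6 = 51.5 km/h

51.5 km/h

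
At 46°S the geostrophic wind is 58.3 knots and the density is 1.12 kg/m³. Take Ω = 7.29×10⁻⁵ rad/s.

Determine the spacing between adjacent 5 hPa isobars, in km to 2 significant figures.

140 km

Coriolis parameter at 46°S:
f = 2Ω sin φ = 2 × 7.29×10⁻⁵ × sin 46° = 1.05×10⁻⁴ s⁻¹
Wind speed in SI: 58.3 knots = 30.0 m/s
Geostrophic balance rearranged: |∂P/∂n| = f ρ V_g
|∂P/∂n| = 1.05×10⁻⁴ × 1.12 × 30.0 = 3.52×10⁻³ Pa/m
Isobar spacing: Δn = ΔP/|∂P/∂n| = 500 Pa / 3.52×10⁻³ Pa/m = 141923 m ≈ 140 km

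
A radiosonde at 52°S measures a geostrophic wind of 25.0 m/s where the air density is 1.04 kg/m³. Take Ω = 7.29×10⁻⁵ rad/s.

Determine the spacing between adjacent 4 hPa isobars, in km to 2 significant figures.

Coriolis parameter at 52°S:
f = 2Ω sin φ = 2 × 7.29×10⁻⁵ × sin 52° = 1.15×10⁻⁴ s⁻¹
Geostrophic balance rearranged: |∂P/∂n| = f ρ V_g
|∂P/∂n| = 1.15×10⁻⁴ × 1.04 × 25.0 = 2.99×10⁻³ Pa/m
Isobar spacing: Δn = ΔP/|∂P/∂n| = 400 Pa / 2.99×10⁻³ Pa/m = 133905 m ≈ 130 km

130 km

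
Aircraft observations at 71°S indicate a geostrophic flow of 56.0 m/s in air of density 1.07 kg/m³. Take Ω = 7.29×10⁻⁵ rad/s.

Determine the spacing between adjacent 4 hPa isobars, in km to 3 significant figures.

48.4 km

Coriolis parameter at 71°S:
f = 2Ω sin φ = 2 × 7.29×10⁻⁵ × sin 71° = 1.38×10⁻⁴ s⁻¹
Geostrophic balance rearranged: |∂P/∂n| = f ρ V_g
|∂P/∂n| = 1.38×10⁻⁴ × 1.07 × 56.0 = 8.26×10⁻³ Pa/m
Isobar spacing: Δn = ΔP/|∂P/∂n| = 400 Pa / 8.26×10⁻³ Pa/m = 48424 m ≈ 48.4 km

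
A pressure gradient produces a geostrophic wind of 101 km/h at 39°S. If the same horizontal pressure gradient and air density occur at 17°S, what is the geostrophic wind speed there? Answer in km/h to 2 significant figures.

220 km/h

With the same pressure gradient and density, V_g ∝ 1/f ∝ 1/sin φ.
V₂ = V₁ · sin φ₁ / sin φ₂ = 101 × sin 39° / sin 17°
V₂ = 101 × 0.6293/0.2924 = 220 km/h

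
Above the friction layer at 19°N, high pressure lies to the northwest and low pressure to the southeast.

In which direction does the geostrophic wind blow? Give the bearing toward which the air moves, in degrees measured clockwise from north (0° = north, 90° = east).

225°

The pressure-gradient force points toward the southeast (bearing 135°).
Geostrophic balance: in the Northern Hemisphere the Coriolis force deflects motion to the right, so the geostrophic wind blows 90° to the right of the pressure-gradient force (low pressure on the left).
Rotating 135° by 90° clockwise gives 225° — the wind blows toward the southwest.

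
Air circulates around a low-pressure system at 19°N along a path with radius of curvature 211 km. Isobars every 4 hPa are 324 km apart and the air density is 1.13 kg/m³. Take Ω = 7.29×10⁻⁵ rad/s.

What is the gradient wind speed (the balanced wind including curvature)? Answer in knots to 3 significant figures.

Coriolis parameter at 19°N:
f = 2Ω sin φ = 2 × 7.29×10⁻⁵ × sin 19° = 4.75×10⁻⁵ s⁻¹
Pressure gradient: |∂P/∂n| = 400 Pa / 324000 m = 1.23×10⁻³ Pa/m
Geostrophic speed: V_g = |∂P/∂n|/(fρ) = 1.23×10⁻³/(4.75×10⁻⁵ × 1.13) = 23.0 m/s
Around a low, centrifugal force acts outward with Coriolis, so pressure-gradient force balances both:
(1/ρ)|∂P/∂n| = fV + V²/R  →  V² + fR·V − fR·V_g = 0
With fR = 4.75×10⁻⁵ × 211×10³ m = 10.0 m/s:
V = [−fR + √((fR)² + 4 fR V_g)]/2 = [−10.0 + √(10.0² + 4×10.0×23)]/2 = 11 m/s
Subgeostrophic (V < V_g = 23 m/s), as expected around a low.
Converting: 11 m/s × 1.944 = 21.3 knots

21.3 knots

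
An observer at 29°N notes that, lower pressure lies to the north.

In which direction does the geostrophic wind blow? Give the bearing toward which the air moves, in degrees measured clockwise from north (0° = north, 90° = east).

090°

The pressure-gradient force points toward the north (bearing 000°).
Geostrophic balance: in the Northern Hemisphere the Coriolis force deflects motion to the right, so the geostrophic wind blows 90° to the right of the pressure-gradient force (low pressure on the left).
Rotating 000° by 90° clockwise gives 090° — the wind blows toward the east.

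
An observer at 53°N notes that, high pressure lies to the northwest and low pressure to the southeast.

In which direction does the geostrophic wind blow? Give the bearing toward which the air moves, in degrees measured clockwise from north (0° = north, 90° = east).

The pressure-gradient force points toward the southeast (bearing 135°).
Geostrophic balance: in the Northern Hemisphere the Coriolis force deflects motion to the right, so the geostrophic wind blows 90° to the right of the pressure-gradient force (low pressure on the left).
Rotating 135° by 90° clockwise gives 225° — the wind blows toward the southwest.

225°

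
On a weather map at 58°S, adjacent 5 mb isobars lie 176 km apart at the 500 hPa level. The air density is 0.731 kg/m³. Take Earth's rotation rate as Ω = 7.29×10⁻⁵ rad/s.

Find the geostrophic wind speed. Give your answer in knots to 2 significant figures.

61 knots

Coriolis parameter at 58°S:
f = 2Ω sin φ = 2 × 7.29×10⁻⁵ × sin 58° = 1.24×10⁻⁴ s⁻¹
Pressure gradient: |∂P/∂n| = 500 Pa / 176000 m = 2.84×10⁻³ Pa/m
Geostrophic balance (pressure-gradient force = Coriolis force):
V_g = (1/(fρ)) |∂P/∂n| = 2.84×10⁻³ / (1.24×10⁻⁴ × 0.731) = 31.4 m/s
Converting: 31.4 m/s × 1.944 = 61 knots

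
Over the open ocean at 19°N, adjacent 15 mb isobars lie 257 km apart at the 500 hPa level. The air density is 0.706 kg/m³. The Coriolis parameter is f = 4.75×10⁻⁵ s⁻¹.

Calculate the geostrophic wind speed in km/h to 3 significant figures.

Pressure gradient: |∂P/∂n| = 1500 Pa / 257000 m = 5.84×10⁻³ Pa/m
Geostrophic balance (pressure-gradient force = Coriolis force):
V_g = (1/(fρ)) |∂P/∂n| = 5.84×10⁻³ / (4.75×10⁻⁵ × 0.706) = 174 m/s
Converting: 174 m/s × 3.6 = 627 km/h

627 km/h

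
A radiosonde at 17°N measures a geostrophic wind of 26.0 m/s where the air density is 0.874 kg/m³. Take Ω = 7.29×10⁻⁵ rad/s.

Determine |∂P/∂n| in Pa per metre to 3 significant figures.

9.69×10⁻⁴ Pa/m

Coriolis parameter at 17°N:
f = 2Ω sin φ = 2 × 7.29×10⁻⁵ × sin 17° = 4.26×10⁻⁵ s⁻¹
Geostrophic balance rearranged: |∂P/∂n| = f ρ V_g
|∂P/∂n| = 4.26×10⁻⁵ × 0.874 × 26.0 = 9.69×10⁻⁴ Pa/m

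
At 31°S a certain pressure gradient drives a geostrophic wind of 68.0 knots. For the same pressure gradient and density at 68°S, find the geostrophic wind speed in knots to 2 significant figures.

38 knots

With the same pressure gradient and density, V_g ∝ 1/f ∝ 1/sin φ.
V₂ = V₁ · sin φ₁ / sin φ₂ = 68.0 × sin 31° / sin 68°
V₂ = 68.0 × 0.5150/0.9272 = 38 knots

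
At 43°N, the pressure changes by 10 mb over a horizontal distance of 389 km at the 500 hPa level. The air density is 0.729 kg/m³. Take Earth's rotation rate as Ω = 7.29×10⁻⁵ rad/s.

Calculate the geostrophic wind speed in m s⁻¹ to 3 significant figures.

Coriolis parameter at 43°N:
f = 2Ω sin φ = 2 × 7.29×10⁻⁵ × sin 43° = 9.94×10⁻⁵ s⁻¹
Pressure gradient: |∂P/∂n| = 1000 Pa / 389000 m = 2.57×10⁻³ Pa/m
Geostrophic balance (pressure-gradient force = Coriolis force):
V_g = (1/(fρ)) |∂P/∂n| = 2.57×10⁻³ / (9.94×10⁻⁵ × 0.729) = 35.5 m/s

35.5 m s⁻¹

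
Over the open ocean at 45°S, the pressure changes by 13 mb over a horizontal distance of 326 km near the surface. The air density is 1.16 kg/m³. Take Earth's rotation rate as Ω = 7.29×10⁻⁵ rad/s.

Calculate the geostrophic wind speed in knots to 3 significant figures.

Coriolis parameter at 45°S:
f = 2Ω sin φ = 2 × 7.29×10⁻⁵ × sin 45° = 1.03×10⁻⁴ s⁻¹
Pressure gradient: |∂P/∂n| = 1300 Pa / 326000 m = 3.99×10⁻³ Pa/m
Geostrophic balance (pressure-gradient force = Coriolis force):
V_g = (1/(fρ)) |∂P/∂n| = 3.99×10⁻³ / (1.03×10⁻⁴ × 1.16) = 33.3 m/s
Converting: 33.3 m/s × 1.944 = 64.8 knots

64.8 knots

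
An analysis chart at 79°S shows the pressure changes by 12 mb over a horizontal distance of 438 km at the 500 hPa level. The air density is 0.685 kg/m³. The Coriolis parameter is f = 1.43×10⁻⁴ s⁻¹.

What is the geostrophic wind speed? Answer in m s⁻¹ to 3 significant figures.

Pressure gradient: |∂P/∂n| = 1200 Pa / 438000 m = 2.74×10⁻³ Pa/m
Geostrophic balance (pressure-gradient force = Coriolis force):
V_g = (1/(fρ)) |∂P/∂n| = 2.74×10⁻³ / (1.43×10⁻⁴ × 0.685) = 28.0 m/s

28.0 m s⁻¹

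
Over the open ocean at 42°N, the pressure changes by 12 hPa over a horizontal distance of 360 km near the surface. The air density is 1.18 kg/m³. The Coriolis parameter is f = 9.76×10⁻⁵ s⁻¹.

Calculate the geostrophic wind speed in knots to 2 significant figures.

Pressure gradient: |∂P/∂n| = 1200 Pa / 360000 m = 3.33×10⁻³ Pa/m
Geostrophic balance (pressure-gradient force = Coriolis force):
V_g = (1/(fρ)) |∂P/∂n| = 3.33×10⁻³ / (9.76×10⁻⁵ × 1.18) = 28.9 m/s
Converting: 28.9 m/s × 1.944 = 56 knots

56 knots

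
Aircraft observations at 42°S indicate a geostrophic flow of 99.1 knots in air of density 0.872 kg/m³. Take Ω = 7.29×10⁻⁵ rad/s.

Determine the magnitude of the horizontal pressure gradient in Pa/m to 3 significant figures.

Coriolis parameter at 42°S:
f = 2Ω sin φ = 2 × 7.29×10⁻⁵ × sin 42° = 9.76×10⁻⁵ s⁻¹
Wind speed in SI: 99.1 knots = 51.0 m/s
Geostrophic balance rearranged: |∂P/∂n| = f ρ V_g
|∂P/∂n| = 9.76×10⁻⁵ × 0.872 × 51.0 = 4.34×10⁻³ Pa/m

4.34×10⁻³ Pa/m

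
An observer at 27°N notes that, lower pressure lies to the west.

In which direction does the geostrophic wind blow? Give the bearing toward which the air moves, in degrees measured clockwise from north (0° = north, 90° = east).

000°

The pressure-gradient force points toward the west (bearing 270°).
Geostrophic balance: in the Northern Hemisphere the Coriolis force deflects motion to the right, so the geostrophic wind blows 90° to the right of the pressure-gradient force (low pressure on the left).
Rotating 270° by 90° clockwise gives 000° — the wind blows toward the north.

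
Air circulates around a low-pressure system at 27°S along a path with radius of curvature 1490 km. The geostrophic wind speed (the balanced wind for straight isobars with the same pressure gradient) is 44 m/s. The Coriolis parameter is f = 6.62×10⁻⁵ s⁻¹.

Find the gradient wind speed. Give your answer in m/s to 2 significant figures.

Around a low, centrifugal force acts outward with Coriolis, so pressure-gradient force balances both:
(1/ρ)|∂P/∂n| = fV + V²/R  →  V² + fR·V − fR·V_g = 0
With fR = 6.62×10⁻⁵ × 1490×10³ m = 98.6 m/s:
V = [−fR + √((fR)² + 4 fR V_g)]/2 = [−98.6 + √(98.6² + 4×98.6×44)]/2 = 33 m/s
Subgeostrophic (V < V_g = 44 m/s), as expected around a low.

33 m/s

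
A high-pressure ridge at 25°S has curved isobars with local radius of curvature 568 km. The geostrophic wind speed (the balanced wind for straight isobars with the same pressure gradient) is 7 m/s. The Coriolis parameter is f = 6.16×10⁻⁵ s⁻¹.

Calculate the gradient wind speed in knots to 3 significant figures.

Around a high, pressure-gradient force acts outward with centrifugal, so Coriolis balances both:
fV = (1/ρ)|∂P/∂n| + V²/R  →  V² − fR·V + fR·V_g = 0
With fR = 6.16×10⁻⁵ × 568×10³ m = 35.0 m/s:
V = [fR − √((fR)² − 4 fR V_g)]/2 = [35.0 − √(35.0² − 4×35.0×7)]/2 = 9.68 m/s
Supergeostrophic (V > V_g = 7 m/s), as expected around a high.
Converting: 9.68 m/s × 1.944 = 18.8 knots

18.8 knots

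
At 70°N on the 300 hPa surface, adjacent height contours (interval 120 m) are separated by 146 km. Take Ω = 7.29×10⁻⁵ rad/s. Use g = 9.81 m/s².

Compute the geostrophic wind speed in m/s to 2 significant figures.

59 m/s

Coriolis parameter at 70°N:
f = 2Ω sin φ = 2 × 7.29×10⁻⁵ × sin 70° = 1.37×10⁻⁴ s⁻¹
Height gradient: |∂Z/∂n| = 120 m / 146000 m = 8.22×10⁻⁴
On a pressure surface, geostrophic balance gives V_g = (g/f)|∂Z/∂n|:
V_g = 9.81 × 8.22×10⁻⁴ / 1.37×10⁻⁴ = 58.9 m/s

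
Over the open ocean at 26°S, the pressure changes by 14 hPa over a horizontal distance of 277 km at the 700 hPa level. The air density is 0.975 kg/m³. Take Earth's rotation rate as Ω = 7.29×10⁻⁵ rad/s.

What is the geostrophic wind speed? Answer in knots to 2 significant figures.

Coriolis parameter at 26°S:
f = 2Ω sin φ = 2 × 7.29×10⁻⁵ × sin 26° = 6.39×10⁻⁵ s⁻¹
Pressure gradient: |∂P/∂n| = 1400 Pa / 277000 m = 5.05×10⁻³ Pa/m
Geostrophic balance (pressure-gradient force = Coriolis force):
V_g = (1/(fρ)) |∂P/∂n| = 5.05×10⁻³ / (6.39×10⁻⁵ × 0.975) = 81.1 m/s
Converting: 81.1 m/s × 1.944 = 160 knots

160 knots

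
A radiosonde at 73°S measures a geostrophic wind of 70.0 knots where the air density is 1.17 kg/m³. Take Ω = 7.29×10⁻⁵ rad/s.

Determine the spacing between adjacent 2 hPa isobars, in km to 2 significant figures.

34 km

Coriolis parameter at 73°S:
f = 2Ω sin φ = 2 × 7.29×10⁻⁵ × sin 73° = 1.39×10⁻⁴ s⁻¹
Wind speed in SI: 70.0 knots = 36.0 m/s
Geostrophic balance rearranged: |∂P/∂n| = f ρ V_g
|∂P/∂n| = 1.39×10⁻⁴ × 1.17 × 36.0 = 5.87×10⁻³ Pa/m
Isobar spacing: Δn = ΔP/|∂P/∂n| = 200 Pa / 5.87×10⁻³ Pa/m = 34045 m ≈ 34 km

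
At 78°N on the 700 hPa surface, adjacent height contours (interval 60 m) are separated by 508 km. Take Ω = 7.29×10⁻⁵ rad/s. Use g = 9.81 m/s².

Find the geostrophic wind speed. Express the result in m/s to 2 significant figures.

Coriolis parameter at 78°N:
f = 2Ω sin φ = 2 × 7.29×10⁻⁵ × sin 78° = 1.43×10⁻⁴ s⁻¹
Height gradient: |∂Z/∂n| = 60 m / 508000 m = 1.18×10⁻⁴
On a pressure surface, geostrophic balance gives V_g = (g/f)|∂Z/∂n|:
V_g = 9.81 × 1.18×10⁻⁴ / 1.43×10⁻⁴ = 8.12 m/s

8.1 m/s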